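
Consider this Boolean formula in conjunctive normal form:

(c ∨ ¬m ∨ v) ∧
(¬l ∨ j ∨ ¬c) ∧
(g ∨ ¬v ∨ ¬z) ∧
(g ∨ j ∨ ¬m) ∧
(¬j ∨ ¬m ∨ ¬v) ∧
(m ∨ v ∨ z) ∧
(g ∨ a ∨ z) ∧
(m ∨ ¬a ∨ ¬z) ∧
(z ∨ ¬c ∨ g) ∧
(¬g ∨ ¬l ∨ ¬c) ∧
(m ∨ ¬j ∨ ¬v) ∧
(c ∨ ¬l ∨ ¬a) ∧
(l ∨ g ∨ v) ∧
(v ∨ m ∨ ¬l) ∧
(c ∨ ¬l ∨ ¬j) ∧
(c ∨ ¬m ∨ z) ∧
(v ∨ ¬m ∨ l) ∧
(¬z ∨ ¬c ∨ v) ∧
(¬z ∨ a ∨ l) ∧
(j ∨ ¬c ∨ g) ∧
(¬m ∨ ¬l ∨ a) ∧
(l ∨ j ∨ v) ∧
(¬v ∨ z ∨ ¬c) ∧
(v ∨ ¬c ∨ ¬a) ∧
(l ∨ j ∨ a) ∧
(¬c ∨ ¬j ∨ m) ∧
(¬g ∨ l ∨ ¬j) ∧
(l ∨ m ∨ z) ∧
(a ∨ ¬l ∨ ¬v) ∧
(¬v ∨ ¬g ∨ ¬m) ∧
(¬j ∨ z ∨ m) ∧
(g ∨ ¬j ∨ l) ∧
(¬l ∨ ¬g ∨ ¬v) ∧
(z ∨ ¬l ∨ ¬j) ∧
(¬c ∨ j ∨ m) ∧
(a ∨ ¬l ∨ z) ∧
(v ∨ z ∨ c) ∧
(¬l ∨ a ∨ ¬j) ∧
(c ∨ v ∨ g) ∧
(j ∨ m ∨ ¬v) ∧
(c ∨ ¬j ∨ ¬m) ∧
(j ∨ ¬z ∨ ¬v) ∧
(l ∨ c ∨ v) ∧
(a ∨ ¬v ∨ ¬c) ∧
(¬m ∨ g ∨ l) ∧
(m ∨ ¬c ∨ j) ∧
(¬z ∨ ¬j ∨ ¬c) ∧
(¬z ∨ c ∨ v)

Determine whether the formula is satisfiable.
No

No, the formula is not satisfiable.

No assignment of truth values to the variables can make all 48 clauses true simultaneously.

The formula is UNSAT (unsatisfiable).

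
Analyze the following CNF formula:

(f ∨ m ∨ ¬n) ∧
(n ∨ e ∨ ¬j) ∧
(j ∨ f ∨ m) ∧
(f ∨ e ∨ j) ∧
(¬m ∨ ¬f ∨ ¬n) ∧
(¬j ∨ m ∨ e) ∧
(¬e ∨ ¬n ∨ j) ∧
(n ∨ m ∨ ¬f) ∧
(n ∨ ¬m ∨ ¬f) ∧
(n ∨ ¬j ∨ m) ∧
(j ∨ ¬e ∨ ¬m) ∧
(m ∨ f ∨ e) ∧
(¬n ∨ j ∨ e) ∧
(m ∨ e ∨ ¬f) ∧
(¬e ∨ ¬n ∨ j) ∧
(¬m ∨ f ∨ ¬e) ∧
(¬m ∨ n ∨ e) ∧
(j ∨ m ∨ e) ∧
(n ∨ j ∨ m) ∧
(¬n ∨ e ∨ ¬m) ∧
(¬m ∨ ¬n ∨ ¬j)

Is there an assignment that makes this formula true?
Yes

Yes, the formula is satisfiable.

One satisfying assignment is: e=True, n=True, m=False, f=True, j=True

Verification: With this assignment, all 21 clauses evaluate to true.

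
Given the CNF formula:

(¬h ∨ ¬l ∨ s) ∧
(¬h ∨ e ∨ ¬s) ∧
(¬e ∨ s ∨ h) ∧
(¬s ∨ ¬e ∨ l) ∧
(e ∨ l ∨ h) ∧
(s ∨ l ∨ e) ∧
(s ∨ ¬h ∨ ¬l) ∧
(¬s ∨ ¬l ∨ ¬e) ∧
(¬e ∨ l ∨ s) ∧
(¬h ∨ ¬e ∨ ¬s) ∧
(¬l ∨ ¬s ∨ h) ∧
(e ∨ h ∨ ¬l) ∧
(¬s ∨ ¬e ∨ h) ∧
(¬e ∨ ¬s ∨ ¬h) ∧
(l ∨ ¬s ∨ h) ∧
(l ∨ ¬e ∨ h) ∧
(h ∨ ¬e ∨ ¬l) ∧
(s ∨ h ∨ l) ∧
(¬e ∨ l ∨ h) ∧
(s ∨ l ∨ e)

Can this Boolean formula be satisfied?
No

No, the formula is not satisfiable.

No assignment of truth values to the variables can make all 20 clauses true simultaneously.

The formula is UNSAT (unsatisfiable).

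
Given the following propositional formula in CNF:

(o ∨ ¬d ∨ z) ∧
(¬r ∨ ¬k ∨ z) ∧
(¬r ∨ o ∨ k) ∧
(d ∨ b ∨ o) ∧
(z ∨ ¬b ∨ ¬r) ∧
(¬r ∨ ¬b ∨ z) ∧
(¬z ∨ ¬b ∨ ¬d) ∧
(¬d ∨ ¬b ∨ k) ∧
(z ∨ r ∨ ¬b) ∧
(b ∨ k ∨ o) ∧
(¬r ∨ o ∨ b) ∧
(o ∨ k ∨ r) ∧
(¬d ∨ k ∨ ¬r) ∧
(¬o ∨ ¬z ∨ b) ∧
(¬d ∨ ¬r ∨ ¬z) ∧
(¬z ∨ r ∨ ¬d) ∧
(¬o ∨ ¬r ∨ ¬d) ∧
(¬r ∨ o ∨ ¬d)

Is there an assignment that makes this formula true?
Yes

Yes, the formula is satisfiable.

One satisfying assignment is: r=False, o=True, b=False, k=False, d=False, z=False

Verification: With this assignment, all 18 clauses evaluate to true.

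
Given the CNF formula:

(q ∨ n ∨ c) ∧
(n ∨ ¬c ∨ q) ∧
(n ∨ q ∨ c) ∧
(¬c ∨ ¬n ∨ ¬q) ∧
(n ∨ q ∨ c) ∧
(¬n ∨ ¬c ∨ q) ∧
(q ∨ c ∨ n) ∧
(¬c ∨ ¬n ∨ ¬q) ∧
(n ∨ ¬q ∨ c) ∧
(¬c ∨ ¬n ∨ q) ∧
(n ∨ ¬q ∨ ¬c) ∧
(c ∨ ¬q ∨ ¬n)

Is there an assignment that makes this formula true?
Yes

Yes, the formula is satisfiable.

One satisfying assignment is: q=False, n=True, c=False

Verification: With this assignment, all 12 clauses evaluate to true.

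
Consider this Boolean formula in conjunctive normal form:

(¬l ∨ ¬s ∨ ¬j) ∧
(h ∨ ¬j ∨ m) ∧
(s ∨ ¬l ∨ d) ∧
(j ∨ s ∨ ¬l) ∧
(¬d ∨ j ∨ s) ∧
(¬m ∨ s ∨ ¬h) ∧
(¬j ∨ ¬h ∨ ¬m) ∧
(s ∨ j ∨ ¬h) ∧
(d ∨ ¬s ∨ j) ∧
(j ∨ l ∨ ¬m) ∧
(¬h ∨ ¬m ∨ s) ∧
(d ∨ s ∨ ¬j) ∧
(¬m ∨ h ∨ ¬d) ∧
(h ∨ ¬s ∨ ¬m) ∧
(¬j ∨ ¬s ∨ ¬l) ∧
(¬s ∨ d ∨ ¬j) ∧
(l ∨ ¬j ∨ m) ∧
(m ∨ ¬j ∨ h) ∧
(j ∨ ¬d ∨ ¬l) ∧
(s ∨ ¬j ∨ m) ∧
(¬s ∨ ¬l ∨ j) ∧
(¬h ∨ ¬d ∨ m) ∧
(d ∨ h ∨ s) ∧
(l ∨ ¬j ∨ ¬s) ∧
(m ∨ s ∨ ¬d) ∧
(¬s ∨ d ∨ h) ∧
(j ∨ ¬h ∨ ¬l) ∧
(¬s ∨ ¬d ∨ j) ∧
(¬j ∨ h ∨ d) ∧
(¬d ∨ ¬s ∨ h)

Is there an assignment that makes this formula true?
No

No, the formula is not satisfiable.

No assignment of truth values to the variables can make all 30 clauses true simultaneously.

The formula is UNSAT (unsatisfiable).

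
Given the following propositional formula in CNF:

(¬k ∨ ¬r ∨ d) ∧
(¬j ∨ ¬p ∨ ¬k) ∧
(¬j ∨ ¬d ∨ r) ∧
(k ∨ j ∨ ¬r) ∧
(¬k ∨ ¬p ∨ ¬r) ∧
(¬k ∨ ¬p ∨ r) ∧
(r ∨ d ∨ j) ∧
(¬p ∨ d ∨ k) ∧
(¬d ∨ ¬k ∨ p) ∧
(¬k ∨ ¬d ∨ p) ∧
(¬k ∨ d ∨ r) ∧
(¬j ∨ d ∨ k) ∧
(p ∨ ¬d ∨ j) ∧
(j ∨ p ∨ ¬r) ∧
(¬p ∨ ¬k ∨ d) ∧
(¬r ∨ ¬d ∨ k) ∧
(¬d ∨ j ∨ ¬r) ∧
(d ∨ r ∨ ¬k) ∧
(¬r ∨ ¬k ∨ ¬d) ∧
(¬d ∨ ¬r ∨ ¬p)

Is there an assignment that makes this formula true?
Yes

Yes, the formula is satisfiable.

One satisfying assignment is: r=False, k=False, p=True, d=True, j=False

Verification: With this assignment, all 20 clauses evaluate to true.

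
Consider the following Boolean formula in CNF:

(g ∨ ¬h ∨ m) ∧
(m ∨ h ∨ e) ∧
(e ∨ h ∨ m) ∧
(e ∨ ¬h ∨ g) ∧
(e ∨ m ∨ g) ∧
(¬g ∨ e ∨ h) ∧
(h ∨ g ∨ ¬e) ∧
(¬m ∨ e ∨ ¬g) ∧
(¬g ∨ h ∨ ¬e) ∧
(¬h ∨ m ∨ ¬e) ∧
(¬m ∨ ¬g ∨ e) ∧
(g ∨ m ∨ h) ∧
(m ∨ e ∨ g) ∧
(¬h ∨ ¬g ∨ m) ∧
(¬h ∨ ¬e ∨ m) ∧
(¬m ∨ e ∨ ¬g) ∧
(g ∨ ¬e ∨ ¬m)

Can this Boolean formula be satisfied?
Yes

Yes, the formula is satisfiable.

One satisfying assignment is: m=True, e=False, h=False, g=False

Verification: With this assignment, all 17 clauses evaluate to true.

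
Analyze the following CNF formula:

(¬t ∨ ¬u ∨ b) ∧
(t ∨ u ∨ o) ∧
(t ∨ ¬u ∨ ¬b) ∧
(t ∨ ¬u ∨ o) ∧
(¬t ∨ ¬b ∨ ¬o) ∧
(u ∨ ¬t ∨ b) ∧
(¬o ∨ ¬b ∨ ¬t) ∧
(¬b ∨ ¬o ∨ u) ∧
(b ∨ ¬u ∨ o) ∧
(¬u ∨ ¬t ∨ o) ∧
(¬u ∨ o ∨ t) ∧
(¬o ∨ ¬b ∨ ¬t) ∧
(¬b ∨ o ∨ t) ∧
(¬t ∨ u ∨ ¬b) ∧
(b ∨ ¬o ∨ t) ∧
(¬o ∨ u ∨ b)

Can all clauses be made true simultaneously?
No

No, the formula is not satisfiable.

No assignment of truth values to the variables can make all 16 clauses true simultaneously.

The formula is UNSAT (unsatisfiable).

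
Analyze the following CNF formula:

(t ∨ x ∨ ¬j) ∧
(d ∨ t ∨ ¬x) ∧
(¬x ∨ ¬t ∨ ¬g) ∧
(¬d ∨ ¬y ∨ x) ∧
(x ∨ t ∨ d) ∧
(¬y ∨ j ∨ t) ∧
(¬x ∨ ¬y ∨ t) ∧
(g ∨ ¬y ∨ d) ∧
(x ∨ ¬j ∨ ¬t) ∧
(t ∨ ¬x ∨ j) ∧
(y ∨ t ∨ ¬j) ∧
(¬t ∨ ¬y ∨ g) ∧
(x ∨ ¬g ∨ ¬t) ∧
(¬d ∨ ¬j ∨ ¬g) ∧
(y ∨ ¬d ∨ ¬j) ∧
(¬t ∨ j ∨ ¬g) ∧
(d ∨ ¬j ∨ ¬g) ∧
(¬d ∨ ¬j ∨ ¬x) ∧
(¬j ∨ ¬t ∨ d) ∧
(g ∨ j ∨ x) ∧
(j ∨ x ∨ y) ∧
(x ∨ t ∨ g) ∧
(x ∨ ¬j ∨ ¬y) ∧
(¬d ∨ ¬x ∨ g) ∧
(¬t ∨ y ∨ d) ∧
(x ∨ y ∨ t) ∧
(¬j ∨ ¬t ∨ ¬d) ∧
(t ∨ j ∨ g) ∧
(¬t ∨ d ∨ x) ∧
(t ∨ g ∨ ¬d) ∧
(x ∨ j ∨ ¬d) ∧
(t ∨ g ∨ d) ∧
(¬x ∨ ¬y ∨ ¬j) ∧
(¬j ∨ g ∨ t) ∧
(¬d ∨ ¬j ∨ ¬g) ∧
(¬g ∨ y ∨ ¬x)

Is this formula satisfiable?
No

No, the formula is not satisfiable.

No assignment of truth values to the variables can make all 36 clauses true simultaneously.

The formula is UNSAT (unsatisfiable).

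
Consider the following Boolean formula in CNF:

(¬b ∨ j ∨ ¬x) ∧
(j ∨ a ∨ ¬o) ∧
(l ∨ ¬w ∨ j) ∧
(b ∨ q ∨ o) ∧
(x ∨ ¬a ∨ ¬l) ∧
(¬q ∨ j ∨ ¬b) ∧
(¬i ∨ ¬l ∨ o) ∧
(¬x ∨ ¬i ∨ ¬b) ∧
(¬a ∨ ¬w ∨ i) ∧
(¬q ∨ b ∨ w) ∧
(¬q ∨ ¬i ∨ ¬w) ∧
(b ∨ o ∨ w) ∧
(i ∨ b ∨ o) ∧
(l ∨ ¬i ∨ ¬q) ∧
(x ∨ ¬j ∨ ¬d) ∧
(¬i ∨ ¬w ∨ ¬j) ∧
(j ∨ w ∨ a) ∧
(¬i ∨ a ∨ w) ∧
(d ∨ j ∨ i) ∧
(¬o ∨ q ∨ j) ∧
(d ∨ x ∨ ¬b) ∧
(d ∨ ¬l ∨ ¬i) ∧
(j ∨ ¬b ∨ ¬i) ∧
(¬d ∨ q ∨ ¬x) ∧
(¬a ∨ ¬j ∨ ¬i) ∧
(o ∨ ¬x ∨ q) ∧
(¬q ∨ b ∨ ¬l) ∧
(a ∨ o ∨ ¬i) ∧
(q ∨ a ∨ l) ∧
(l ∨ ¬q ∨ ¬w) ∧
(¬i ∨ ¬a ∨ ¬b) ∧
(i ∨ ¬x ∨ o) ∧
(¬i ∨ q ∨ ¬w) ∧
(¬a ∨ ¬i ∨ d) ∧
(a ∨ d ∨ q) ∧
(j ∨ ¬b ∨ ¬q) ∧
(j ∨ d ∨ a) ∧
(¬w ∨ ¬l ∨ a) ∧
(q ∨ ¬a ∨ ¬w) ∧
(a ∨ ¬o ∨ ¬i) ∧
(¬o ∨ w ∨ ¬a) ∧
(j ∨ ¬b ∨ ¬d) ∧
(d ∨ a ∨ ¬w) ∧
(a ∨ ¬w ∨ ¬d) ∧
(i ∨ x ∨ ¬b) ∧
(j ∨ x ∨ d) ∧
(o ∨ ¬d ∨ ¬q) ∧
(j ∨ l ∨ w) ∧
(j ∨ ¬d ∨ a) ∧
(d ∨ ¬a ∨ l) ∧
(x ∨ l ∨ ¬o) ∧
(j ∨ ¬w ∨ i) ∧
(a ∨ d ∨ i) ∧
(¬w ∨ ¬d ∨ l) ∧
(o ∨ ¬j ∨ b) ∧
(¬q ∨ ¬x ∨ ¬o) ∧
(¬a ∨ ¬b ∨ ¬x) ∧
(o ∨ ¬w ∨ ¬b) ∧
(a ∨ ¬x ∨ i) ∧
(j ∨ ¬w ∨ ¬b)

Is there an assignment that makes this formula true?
No

No, the formula is not satisfiable.

No assignment of truth values to the variables can make all 60 clauses true simultaneously.

The formula is UNSAT (unsatisfiable).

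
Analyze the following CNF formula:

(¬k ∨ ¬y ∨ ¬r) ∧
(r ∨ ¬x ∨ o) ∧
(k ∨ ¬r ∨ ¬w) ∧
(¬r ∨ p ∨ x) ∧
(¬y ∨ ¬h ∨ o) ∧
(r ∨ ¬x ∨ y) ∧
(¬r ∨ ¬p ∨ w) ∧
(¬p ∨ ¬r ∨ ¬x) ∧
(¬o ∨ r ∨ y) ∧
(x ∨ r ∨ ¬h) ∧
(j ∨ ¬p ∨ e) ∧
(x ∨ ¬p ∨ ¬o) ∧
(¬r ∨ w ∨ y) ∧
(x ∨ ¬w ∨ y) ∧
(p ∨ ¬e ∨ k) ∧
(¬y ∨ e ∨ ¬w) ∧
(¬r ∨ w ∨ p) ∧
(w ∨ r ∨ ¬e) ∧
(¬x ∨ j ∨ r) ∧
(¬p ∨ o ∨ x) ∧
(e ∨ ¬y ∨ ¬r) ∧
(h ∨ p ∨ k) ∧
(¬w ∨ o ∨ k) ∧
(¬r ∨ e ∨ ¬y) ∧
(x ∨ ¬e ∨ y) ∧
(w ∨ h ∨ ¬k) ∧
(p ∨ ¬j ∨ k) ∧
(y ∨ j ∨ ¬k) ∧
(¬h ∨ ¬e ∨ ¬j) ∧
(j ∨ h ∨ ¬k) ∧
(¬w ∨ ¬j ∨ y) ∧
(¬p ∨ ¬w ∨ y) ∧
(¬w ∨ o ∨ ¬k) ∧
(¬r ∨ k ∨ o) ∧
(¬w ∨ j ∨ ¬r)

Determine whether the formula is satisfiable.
Yes

Yes, the formula is satisfiable.

One satisfying assignment is: e=True, y=True, o=True, x=True, w=True, h=False, k=True, r=False, j=True, p=True

Verification: With this assignment, all 35 clauses evaluate to true.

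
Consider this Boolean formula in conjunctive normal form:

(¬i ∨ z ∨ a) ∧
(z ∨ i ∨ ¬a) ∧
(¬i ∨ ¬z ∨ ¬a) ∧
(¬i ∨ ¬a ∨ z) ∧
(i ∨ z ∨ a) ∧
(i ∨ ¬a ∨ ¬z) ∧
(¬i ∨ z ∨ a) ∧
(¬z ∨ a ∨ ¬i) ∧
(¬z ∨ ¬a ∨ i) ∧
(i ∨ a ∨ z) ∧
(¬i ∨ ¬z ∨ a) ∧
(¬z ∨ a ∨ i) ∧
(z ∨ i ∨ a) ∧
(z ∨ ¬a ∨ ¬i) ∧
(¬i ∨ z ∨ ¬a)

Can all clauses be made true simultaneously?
No

No, the formula is not satisfiable.

No assignment of truth values to the variables can make all 15 clauses true simultaneously.

The formula is UNSAT (unsatisfiable).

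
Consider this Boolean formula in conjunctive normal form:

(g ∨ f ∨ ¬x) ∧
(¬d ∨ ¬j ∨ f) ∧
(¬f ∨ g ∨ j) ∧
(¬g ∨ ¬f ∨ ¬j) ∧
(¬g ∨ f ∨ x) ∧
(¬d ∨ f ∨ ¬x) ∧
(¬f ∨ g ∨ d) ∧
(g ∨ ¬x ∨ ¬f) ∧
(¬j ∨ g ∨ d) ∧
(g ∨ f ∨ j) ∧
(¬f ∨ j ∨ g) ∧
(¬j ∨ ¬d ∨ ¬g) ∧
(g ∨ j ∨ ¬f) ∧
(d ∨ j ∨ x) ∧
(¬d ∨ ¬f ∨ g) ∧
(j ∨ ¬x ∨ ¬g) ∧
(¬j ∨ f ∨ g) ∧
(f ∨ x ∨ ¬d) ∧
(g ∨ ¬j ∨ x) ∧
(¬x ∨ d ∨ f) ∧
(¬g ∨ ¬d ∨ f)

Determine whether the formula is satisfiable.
Yes

Yes, the formula is satisfiable.

One satisfying assignment is: d=True, g=True, x=False, j=False, f=True

Verification: With this assignment, all 21 clauses evaluate to true.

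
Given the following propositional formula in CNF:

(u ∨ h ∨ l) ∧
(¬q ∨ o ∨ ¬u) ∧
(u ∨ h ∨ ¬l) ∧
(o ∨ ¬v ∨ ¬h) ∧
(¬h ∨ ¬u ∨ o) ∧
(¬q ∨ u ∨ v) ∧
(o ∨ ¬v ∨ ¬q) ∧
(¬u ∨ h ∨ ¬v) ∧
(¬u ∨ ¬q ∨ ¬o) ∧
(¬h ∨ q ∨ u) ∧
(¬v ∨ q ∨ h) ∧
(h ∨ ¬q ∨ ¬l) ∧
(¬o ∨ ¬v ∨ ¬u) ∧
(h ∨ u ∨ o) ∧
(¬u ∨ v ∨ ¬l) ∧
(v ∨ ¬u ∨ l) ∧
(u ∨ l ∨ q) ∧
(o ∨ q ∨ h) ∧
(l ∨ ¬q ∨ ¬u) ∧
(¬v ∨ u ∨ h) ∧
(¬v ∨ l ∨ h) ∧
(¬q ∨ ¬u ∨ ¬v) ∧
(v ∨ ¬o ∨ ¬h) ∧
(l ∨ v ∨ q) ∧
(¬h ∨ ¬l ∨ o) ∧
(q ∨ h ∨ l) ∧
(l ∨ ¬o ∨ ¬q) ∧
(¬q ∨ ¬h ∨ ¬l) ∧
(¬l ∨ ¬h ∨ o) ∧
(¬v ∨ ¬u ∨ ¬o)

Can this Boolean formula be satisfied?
No

No, the formula is not satisfiable.

No assignment of truth values to the variables can make all 30 clauses true simultaneously.

The formula is UNSAT (unsatisfiable).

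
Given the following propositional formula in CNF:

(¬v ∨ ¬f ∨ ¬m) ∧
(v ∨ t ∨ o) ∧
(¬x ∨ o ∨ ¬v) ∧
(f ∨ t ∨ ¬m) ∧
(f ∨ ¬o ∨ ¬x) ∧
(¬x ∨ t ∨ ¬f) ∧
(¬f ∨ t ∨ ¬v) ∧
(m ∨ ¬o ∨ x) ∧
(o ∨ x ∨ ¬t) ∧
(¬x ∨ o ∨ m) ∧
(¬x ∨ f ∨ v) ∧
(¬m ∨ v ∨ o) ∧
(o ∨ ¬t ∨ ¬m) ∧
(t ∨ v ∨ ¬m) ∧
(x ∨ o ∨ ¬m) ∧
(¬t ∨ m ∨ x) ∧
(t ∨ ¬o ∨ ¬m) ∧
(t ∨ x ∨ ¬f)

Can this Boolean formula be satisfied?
Yes

Yes, the formula is satisfiable.

One satisfying assignment is: o=False, m=False, t=False, f=False, x=False, v=True

Verification: With this assignment, all 18 clauses evaluate to true.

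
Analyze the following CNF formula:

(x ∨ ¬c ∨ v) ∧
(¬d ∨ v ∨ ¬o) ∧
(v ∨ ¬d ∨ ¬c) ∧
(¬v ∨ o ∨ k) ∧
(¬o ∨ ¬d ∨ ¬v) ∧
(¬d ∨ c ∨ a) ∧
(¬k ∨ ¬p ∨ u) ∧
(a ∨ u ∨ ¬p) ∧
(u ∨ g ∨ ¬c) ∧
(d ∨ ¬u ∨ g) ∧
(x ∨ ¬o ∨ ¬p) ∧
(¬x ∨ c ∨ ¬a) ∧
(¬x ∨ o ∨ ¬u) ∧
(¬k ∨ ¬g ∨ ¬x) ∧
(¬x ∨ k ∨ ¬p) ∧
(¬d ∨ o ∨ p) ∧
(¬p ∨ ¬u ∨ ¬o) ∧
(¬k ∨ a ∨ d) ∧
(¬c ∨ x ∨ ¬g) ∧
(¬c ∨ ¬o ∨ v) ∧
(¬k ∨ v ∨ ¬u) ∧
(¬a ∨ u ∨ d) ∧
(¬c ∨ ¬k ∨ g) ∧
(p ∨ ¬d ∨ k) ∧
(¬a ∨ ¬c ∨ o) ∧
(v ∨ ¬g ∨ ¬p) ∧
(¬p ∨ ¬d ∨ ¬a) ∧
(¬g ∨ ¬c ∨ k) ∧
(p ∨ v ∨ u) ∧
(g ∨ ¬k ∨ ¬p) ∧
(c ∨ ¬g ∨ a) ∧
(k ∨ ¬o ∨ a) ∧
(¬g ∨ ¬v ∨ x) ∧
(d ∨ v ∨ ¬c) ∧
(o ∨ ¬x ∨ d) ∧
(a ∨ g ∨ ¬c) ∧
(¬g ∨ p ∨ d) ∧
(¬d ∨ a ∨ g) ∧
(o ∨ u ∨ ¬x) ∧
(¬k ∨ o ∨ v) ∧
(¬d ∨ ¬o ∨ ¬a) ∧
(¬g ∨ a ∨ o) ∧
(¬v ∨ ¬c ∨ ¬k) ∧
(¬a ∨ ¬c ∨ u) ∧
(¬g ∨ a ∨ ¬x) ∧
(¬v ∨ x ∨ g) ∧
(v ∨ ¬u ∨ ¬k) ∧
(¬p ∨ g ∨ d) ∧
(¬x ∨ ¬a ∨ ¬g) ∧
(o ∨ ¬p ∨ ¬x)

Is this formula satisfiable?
No

No, the formula is not satisfiable.

No assignment of truth values to the variables can make all 50 clauses true simultaneously.

The formula is UNSAT (unsatisfiable).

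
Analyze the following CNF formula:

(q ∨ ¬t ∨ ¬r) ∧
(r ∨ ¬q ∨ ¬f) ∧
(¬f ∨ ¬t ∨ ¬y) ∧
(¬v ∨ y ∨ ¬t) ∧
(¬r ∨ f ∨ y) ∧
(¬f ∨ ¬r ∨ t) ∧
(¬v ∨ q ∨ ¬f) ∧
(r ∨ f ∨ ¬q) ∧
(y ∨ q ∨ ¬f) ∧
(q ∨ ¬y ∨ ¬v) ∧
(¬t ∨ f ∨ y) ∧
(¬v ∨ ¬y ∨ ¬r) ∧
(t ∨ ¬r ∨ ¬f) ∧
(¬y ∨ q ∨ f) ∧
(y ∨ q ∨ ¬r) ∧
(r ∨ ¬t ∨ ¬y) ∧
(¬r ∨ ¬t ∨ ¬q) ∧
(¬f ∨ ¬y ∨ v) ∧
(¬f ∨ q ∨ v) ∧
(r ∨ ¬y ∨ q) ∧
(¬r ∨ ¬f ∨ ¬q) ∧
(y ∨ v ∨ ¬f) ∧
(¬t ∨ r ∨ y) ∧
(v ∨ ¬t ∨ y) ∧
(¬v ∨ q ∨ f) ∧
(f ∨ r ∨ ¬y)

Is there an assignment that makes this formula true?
Yes

Yes, the formula is satisfiable.

One satisfying assignment is: t=False, f=False, r=False, v=False, q=False, y=False

Verification: With this assignment, all 26 clauses evaluate to true.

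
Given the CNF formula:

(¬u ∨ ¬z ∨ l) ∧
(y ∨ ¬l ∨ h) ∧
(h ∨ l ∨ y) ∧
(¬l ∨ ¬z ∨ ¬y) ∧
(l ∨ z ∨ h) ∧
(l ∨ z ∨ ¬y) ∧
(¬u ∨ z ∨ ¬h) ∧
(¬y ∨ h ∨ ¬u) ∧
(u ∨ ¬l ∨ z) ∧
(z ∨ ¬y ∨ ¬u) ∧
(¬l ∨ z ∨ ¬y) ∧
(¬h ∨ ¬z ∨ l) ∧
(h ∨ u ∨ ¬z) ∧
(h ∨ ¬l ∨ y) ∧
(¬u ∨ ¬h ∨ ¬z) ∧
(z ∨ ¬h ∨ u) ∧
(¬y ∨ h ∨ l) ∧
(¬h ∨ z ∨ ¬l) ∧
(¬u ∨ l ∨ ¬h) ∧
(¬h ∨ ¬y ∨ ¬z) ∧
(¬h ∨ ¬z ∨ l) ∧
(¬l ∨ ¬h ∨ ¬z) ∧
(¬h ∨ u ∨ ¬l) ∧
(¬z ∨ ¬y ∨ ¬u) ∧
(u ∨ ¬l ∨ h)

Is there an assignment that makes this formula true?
No

No, the formula is not satisfiable.

No assignment of truth values to the variables can make all 25 clauses true simultaneously.

The formula is UNSAT (unsatisfiable).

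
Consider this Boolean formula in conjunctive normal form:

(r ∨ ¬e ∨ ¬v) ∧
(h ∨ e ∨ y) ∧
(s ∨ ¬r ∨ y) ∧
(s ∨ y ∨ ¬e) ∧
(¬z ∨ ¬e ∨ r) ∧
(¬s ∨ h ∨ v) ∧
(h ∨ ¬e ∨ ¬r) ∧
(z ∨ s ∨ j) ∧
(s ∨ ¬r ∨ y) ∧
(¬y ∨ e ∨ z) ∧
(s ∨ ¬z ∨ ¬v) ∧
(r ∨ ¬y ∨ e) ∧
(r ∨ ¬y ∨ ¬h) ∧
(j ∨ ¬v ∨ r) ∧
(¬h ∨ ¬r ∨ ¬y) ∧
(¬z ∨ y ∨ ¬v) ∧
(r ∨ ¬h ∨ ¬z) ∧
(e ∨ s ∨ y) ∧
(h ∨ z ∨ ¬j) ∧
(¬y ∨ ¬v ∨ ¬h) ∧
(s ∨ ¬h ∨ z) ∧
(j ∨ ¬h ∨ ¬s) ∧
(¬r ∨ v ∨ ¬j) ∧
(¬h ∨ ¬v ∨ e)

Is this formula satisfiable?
Yes

Yes, the formula is satisfiable.

One satisfying assignment is: r=True, e=False, y=True, s=False, j=False, z=True, h=False, v=False

Verification: With this assignment, all 24 clauses evaluate to true.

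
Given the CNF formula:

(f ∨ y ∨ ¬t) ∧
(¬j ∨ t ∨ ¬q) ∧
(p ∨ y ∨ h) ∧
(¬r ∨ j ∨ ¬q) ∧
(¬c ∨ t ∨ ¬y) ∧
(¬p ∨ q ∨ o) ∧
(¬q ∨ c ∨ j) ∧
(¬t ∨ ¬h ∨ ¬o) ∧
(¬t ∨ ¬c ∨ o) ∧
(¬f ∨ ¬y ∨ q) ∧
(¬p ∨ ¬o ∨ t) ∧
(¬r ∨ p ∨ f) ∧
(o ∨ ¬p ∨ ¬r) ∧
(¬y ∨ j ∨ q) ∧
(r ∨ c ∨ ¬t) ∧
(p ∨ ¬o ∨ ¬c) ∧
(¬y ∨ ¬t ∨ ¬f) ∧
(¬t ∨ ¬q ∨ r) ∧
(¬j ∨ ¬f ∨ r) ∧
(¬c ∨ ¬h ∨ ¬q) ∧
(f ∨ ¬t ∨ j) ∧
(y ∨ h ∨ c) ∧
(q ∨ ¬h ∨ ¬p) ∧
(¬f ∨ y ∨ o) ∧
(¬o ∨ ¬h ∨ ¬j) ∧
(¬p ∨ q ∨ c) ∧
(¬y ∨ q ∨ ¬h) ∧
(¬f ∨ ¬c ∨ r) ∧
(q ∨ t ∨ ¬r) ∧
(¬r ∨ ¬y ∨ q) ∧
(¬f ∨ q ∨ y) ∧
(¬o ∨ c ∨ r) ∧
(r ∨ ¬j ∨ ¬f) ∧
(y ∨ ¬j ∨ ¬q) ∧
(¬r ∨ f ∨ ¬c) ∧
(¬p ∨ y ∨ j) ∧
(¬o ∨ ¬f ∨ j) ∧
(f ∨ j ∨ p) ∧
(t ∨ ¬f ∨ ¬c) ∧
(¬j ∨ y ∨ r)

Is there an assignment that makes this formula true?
Yes

Yes, the formula is satisfiable.

One satisfying assignment is: q=False, r=False, j=True, y=True, c=False, f=False, p=False, h=False, t=False, o=False

Verification: With this assignment, all 40 clauses evaluate to true.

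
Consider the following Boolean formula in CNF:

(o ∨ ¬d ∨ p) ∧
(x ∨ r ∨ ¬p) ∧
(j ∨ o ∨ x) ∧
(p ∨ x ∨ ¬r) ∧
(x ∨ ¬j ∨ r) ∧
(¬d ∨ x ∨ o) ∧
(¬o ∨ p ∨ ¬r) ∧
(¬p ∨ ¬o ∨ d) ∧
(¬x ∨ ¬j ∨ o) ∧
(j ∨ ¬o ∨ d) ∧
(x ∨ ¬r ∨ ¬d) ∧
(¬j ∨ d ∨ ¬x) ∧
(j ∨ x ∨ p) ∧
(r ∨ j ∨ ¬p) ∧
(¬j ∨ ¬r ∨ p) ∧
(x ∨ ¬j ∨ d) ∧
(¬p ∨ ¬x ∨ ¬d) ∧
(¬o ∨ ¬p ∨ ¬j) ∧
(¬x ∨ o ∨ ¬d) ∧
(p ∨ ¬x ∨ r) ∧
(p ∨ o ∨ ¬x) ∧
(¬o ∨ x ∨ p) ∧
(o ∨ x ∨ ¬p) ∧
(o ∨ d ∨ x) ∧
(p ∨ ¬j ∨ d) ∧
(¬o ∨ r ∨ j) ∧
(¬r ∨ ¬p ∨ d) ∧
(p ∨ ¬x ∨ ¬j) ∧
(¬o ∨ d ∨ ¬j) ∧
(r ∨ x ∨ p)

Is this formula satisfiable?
No

No, the formula is not satisfiable.

No assignment of truth values to the variables can make all 30 clauses true simultaneously.

The formula is UNSAT (unsatisfiable).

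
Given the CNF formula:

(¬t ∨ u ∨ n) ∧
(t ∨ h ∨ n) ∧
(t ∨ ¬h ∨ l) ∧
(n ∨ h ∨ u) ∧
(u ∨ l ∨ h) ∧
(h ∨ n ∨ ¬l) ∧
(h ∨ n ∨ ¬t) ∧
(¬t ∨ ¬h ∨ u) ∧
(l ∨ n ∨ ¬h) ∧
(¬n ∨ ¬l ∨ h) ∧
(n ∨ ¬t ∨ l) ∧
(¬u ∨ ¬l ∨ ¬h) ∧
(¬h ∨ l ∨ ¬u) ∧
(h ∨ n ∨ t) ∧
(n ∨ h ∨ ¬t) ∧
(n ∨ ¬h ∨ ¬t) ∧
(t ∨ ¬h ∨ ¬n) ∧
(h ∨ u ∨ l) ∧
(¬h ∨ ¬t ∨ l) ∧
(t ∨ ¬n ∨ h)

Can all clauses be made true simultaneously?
Yes

Yes, the formula is satisfiable.

One satisfying assignment is: t=False, u=False, l=True, h=True, n=False

Verification: With this assignment, all 20 clauses evaluate to true.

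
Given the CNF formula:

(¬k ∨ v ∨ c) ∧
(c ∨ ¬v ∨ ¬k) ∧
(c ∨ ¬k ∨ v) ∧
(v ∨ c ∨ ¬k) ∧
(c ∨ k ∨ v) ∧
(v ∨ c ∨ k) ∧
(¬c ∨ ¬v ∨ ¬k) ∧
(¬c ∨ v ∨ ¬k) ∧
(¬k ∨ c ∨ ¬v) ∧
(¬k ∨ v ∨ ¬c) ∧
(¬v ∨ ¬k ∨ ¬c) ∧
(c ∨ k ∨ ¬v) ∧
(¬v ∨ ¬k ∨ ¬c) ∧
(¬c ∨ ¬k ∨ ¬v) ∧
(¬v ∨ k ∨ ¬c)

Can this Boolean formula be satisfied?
Yes

Yes, the formula is satisfiable.

One satisfying assignment is: c=True, v=False, k=False

Verification: With this assignment, all 15 clauses evaluate to true.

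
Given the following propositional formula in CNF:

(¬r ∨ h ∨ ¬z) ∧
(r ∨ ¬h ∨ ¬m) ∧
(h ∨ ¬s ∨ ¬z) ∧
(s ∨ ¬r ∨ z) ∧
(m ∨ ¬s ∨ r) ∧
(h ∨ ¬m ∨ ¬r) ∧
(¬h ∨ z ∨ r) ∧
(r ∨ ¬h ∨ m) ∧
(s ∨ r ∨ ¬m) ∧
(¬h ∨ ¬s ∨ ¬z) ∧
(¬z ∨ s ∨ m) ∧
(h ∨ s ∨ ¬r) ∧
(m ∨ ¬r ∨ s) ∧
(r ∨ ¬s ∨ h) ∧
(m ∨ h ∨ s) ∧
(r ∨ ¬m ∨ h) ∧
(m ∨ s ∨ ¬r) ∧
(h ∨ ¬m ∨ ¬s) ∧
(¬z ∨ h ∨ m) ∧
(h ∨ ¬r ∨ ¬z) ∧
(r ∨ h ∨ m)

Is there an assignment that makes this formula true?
Yes

Yes, the formula is satisfiable.

One satisfying assignment is: r=True, h=False, m=False, s=True, z=False

Verification: With this assignment, all 21 clauses evaluate to true.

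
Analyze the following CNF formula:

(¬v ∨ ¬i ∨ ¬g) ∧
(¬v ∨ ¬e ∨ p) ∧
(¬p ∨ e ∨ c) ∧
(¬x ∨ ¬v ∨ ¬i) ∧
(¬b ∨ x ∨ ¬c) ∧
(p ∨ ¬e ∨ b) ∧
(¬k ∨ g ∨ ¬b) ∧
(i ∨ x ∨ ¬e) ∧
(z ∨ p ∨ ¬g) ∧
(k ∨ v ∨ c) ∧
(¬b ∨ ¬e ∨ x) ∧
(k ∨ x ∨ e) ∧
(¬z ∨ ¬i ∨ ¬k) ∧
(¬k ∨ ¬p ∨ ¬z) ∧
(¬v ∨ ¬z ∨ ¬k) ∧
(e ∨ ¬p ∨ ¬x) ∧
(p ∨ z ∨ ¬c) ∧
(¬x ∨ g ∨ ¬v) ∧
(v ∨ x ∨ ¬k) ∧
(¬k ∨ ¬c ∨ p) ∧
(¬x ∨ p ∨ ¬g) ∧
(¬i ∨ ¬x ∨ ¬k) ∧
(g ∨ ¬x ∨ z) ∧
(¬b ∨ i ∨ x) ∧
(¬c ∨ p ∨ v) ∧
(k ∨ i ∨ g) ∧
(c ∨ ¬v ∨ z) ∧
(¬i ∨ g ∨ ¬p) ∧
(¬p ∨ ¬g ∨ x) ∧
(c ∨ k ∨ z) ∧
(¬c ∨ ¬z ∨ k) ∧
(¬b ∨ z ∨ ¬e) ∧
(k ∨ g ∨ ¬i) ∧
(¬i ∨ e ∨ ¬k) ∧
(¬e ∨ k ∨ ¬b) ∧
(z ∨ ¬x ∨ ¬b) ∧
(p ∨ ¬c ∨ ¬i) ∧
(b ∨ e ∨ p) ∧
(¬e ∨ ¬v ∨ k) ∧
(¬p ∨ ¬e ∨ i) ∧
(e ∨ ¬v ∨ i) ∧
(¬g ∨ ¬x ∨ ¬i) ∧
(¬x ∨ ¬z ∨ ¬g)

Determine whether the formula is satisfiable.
No

No, the formula is not satisfiable.

No assignment of truth values to the variables can make all 43 clauses true simultaneously.

The formula is UNSAT (unsatisfiable).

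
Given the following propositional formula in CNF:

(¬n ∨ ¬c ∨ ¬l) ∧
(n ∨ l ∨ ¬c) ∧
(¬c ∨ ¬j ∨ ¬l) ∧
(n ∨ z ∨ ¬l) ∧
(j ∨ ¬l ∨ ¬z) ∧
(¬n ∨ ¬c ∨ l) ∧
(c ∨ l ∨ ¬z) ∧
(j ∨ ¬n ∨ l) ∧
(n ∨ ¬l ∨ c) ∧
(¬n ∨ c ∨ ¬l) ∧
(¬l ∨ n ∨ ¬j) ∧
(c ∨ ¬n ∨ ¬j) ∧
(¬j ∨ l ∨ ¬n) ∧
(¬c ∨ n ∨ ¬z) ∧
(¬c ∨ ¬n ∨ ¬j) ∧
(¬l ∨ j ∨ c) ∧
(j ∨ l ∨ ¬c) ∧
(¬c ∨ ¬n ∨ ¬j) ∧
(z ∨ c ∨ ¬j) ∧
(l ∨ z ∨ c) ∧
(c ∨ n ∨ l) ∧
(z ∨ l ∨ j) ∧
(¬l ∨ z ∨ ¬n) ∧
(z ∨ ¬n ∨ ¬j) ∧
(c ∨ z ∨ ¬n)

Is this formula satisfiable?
No

No, the formula is not satisfiable.

No assignment of truth values to the variables can make all 25 clauses true simultaneously.

The formula is UNSAT (unsatisfiable).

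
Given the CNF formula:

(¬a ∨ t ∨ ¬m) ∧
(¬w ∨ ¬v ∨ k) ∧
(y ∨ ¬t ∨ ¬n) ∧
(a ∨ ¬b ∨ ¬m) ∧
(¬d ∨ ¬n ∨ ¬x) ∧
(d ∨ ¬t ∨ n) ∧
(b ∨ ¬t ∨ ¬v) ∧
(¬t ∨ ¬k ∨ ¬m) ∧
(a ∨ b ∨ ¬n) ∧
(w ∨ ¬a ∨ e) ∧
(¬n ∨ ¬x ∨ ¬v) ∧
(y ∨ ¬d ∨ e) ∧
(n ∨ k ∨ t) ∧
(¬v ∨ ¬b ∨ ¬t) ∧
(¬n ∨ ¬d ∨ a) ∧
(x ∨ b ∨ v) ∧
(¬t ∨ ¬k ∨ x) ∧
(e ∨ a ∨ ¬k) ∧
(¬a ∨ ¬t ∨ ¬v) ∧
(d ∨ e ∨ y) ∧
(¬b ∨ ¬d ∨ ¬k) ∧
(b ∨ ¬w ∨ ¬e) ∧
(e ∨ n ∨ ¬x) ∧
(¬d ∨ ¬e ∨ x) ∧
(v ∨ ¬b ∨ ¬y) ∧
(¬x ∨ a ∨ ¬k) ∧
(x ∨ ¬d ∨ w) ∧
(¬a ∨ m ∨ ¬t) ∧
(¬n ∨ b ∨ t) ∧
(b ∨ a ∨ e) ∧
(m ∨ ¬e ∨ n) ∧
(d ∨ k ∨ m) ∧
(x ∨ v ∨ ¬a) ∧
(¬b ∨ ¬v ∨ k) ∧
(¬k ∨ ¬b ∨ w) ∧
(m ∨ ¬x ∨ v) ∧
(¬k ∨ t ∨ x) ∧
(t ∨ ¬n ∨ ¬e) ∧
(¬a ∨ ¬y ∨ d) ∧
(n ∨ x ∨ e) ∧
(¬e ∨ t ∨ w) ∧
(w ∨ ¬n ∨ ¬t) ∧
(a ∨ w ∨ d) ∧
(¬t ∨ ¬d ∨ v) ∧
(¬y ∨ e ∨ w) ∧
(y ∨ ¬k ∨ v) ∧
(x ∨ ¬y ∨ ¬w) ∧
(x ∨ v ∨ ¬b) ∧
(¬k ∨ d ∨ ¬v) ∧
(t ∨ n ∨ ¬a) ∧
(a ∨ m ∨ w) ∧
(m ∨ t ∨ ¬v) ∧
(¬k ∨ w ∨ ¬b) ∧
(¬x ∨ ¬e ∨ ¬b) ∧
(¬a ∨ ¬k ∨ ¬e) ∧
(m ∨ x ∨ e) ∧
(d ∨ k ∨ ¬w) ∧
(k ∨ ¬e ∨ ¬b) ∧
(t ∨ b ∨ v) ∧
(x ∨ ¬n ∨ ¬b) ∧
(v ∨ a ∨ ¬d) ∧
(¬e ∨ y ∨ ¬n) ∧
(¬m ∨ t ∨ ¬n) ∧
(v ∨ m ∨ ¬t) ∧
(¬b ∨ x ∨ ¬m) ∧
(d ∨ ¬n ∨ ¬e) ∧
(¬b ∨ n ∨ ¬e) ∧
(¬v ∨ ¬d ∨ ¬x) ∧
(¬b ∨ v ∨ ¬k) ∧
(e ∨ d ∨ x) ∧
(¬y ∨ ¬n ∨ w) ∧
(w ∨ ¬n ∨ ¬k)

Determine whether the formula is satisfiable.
No

No, the formula is not satisfiable.

No assignment of truth values to the variables can make all 72 clauses true simultaneously.

The formula is UNSAT (unsatisfiable).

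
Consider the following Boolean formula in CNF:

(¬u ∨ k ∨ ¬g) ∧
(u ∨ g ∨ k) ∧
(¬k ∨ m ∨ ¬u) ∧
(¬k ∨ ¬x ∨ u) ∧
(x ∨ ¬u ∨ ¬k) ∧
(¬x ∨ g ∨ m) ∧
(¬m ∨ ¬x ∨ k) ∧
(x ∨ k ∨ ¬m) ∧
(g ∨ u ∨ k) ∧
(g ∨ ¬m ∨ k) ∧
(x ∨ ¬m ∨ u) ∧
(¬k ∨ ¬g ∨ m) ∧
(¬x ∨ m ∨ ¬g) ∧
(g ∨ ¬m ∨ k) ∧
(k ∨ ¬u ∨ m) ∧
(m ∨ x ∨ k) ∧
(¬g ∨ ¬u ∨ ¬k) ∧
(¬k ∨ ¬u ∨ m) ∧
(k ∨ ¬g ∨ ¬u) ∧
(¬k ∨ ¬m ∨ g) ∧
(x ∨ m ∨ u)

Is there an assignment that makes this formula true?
No

No, the formula is not satisfiable.

No assignment of truth values to the variables can make all 21 clauses true simultaneously.

The formula is UNSAT (unsatisfiable).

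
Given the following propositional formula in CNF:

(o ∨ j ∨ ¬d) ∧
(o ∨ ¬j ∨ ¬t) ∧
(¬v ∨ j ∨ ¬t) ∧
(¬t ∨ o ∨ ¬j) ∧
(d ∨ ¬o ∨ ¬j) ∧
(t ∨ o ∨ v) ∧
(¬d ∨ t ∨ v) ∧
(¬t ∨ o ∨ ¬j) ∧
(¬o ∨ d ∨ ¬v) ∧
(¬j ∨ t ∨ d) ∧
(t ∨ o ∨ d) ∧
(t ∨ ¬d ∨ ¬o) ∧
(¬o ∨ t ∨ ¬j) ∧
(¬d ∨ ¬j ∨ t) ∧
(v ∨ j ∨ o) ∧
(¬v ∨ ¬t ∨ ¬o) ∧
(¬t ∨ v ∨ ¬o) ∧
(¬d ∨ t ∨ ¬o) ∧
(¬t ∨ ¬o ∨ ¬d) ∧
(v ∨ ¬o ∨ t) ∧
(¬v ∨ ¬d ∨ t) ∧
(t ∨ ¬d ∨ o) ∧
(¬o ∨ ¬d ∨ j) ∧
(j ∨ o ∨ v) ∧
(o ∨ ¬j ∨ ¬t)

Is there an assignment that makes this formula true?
No

No, the formula is not satisfiable.

No assignment of truth values to the variables can make all 25 clauses true simultaneously.

The formula is UNSAT (unsatisfiable).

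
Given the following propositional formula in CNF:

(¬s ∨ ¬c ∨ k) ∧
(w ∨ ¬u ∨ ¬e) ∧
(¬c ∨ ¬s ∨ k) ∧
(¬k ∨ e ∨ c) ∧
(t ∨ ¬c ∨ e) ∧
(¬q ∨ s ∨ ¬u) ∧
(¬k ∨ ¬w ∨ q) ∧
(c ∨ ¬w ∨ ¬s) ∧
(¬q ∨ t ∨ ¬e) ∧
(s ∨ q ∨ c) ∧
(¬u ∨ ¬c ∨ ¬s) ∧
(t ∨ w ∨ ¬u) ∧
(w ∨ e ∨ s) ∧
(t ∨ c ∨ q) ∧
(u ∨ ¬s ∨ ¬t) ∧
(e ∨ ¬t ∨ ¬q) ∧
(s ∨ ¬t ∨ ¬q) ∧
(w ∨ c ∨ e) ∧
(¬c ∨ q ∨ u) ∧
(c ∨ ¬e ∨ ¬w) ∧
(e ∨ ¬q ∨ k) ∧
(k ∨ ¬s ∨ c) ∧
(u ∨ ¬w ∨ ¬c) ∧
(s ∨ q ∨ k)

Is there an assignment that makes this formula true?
No

No, the formula is not satisfiable.

No assignment of truth values to the variables can make all 24 clauses true simultaneously.

The formula is UNSAT (unsatisfiable).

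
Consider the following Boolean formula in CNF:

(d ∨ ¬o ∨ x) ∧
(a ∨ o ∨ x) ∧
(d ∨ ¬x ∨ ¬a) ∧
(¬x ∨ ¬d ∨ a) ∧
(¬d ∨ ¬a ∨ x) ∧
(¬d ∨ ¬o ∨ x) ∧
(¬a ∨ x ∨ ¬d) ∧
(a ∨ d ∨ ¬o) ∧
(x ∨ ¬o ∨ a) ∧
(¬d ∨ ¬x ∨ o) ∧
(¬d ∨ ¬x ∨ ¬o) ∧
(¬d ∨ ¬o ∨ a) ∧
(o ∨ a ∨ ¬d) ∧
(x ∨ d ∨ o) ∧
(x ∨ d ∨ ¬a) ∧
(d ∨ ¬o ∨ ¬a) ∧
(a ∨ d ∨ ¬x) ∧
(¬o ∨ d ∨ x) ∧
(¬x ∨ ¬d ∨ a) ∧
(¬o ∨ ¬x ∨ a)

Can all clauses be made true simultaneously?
No

No, the formula is not satisfiable.

No assignment of truth values to the variables can make all 20 clauses true simultaneously.

The formula is UNSAT (unsatisfiable).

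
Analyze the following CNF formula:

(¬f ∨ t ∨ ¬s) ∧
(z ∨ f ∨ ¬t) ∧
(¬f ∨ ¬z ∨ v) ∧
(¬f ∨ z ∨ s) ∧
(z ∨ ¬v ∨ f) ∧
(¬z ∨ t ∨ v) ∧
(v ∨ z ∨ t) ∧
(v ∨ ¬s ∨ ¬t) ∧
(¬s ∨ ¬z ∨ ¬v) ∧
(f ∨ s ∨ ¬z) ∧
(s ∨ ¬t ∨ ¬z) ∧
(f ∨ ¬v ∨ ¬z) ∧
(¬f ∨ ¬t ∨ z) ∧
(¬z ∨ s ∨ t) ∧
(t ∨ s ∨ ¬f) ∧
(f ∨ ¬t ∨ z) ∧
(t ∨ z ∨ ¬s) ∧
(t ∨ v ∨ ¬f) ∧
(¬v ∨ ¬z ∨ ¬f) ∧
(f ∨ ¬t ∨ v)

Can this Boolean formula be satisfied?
No

No, the formula is not satisfiable.

No assignment of truth values to the variables can make all 20 clauses true simultaneously.

The formula is UNSAT (unsatisfiable).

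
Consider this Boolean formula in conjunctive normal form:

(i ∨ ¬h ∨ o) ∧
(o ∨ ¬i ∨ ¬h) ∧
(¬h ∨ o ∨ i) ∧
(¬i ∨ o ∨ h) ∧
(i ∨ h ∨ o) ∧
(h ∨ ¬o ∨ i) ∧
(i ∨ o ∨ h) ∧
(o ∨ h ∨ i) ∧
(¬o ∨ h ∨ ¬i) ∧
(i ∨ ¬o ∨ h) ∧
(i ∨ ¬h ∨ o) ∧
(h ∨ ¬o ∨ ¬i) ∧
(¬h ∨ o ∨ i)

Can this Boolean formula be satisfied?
Yes

Yes, the formula is satisfiable.

One satisfying assignment is: i=False, o=True, h=True

Verification: With this assignment, all 13 clauses evaluate to true.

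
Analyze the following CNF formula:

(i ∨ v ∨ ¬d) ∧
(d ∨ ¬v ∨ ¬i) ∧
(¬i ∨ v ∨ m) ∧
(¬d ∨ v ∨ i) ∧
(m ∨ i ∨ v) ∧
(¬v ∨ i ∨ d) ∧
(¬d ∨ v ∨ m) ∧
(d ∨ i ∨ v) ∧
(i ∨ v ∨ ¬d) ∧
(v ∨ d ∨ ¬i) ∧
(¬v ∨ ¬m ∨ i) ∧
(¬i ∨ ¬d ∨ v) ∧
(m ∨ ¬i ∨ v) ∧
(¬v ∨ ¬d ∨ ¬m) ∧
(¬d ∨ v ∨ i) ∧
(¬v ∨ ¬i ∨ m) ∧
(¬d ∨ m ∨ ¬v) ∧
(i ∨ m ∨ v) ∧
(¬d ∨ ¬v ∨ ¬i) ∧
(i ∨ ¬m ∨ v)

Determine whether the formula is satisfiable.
No

No, the formula is not satisfiable.

No assignment of truth values to the variables can make all 20 clauses true simultaneously.

The formula is UNSAT (unsatisfiable).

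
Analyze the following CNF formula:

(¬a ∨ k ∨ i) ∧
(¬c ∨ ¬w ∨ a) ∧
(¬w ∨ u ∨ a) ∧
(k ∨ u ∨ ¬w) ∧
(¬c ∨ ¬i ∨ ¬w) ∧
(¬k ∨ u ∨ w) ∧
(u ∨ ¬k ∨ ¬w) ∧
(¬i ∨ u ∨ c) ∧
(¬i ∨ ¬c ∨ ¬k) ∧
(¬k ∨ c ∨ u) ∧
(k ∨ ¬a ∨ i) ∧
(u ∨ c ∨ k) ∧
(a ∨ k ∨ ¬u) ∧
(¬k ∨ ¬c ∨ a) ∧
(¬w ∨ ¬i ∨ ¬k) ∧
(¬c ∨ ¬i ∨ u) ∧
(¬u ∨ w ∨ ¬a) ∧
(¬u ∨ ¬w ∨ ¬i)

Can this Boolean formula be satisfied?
Yes

Yes, the formula is satisfiable.

One satisfying assignment is: w=True, u=True, a=True, i=False, c=False, k=True

Verification: With this assignment, all 18 clauses evaluate to true.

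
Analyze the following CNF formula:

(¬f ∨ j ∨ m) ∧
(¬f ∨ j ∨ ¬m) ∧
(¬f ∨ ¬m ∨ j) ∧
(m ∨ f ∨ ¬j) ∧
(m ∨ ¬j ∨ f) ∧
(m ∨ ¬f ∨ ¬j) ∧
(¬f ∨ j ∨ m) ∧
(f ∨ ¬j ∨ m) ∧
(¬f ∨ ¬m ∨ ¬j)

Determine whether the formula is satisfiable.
Yes

Yes, the formula is satisfiable.

One satisfying assignment is: m=False, j=False, f=False

Verification: With this assignment, all 9 clauses evaluate to true.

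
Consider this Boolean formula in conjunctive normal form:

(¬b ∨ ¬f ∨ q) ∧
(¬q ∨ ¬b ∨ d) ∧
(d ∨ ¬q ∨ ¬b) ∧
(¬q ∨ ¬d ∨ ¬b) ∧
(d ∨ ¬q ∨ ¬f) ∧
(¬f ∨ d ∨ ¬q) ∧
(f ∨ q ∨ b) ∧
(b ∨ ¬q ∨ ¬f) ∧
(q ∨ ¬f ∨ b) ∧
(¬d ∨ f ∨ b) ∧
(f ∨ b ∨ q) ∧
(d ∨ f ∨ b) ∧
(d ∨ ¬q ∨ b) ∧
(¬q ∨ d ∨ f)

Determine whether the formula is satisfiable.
Yes

Yes, the formula is satisfiable.

One satisfying assignment is: b=True, f=False, q=False, d=False

Verification: With this assignment, all 14 clauses evaluate to true.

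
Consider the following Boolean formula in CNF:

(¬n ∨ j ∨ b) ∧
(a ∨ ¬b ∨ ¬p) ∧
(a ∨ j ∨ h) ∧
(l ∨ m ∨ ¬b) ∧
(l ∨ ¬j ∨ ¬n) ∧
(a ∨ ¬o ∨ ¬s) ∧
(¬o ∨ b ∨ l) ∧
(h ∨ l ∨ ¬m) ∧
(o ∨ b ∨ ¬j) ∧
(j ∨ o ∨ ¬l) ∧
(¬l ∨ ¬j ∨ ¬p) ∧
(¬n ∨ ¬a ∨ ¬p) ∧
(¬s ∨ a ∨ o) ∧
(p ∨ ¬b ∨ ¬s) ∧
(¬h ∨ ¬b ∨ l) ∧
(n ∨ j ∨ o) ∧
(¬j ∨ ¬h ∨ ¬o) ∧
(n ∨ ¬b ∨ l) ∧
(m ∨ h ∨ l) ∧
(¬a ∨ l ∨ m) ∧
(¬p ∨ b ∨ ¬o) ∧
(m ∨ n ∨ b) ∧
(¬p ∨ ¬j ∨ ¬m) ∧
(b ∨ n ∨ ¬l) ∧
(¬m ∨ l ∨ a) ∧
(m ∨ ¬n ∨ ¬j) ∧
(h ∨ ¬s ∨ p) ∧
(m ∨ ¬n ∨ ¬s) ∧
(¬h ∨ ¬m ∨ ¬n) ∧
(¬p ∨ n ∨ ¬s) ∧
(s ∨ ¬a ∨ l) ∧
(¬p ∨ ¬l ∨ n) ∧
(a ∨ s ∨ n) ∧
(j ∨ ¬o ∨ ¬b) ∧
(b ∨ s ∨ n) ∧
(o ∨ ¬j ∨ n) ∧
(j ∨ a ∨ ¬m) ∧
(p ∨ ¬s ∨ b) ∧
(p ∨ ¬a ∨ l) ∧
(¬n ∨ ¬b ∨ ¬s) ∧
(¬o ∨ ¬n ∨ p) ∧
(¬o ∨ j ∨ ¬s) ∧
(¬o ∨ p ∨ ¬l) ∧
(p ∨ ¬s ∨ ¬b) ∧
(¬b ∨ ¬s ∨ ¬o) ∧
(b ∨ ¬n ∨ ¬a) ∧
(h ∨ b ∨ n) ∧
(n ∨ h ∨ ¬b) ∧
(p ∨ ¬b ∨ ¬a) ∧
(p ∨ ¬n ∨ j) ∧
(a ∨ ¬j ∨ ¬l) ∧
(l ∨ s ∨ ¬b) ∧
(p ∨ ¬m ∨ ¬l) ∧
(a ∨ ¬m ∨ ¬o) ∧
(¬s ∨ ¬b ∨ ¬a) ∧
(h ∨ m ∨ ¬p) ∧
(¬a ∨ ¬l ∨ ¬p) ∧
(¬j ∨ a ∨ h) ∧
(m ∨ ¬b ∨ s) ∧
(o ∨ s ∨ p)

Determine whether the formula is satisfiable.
No

No, the formula is not satisfiable.

No assignment of truth values to the variables can make all 60 clauses true simultaneously.

The formula is UNSAT (unsatisfiable).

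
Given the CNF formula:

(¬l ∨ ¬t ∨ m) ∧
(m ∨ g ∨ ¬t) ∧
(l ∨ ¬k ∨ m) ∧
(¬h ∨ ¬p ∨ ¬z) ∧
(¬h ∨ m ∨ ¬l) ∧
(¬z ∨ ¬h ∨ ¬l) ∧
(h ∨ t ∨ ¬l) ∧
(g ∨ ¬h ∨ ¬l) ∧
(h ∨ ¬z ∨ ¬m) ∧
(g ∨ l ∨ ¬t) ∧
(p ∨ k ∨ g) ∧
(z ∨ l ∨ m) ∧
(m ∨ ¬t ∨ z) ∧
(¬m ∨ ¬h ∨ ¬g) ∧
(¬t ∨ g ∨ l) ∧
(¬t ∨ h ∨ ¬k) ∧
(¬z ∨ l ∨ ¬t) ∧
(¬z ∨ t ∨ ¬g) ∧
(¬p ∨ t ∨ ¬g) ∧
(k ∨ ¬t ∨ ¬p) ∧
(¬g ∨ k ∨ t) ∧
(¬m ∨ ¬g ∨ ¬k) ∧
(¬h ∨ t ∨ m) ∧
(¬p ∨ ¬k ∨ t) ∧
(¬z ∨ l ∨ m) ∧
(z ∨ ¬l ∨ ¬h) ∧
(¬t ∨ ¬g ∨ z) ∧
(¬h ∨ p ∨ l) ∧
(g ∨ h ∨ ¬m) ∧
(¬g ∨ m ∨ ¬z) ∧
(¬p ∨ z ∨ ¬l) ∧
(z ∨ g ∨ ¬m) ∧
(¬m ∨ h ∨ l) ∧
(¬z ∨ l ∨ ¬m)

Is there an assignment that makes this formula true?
No

No, the formula is not satisfiable.

No assignment of truth values to the variables can make all 34 clauses true simultaneously.

The formula is UNSAT (unsatisfiable).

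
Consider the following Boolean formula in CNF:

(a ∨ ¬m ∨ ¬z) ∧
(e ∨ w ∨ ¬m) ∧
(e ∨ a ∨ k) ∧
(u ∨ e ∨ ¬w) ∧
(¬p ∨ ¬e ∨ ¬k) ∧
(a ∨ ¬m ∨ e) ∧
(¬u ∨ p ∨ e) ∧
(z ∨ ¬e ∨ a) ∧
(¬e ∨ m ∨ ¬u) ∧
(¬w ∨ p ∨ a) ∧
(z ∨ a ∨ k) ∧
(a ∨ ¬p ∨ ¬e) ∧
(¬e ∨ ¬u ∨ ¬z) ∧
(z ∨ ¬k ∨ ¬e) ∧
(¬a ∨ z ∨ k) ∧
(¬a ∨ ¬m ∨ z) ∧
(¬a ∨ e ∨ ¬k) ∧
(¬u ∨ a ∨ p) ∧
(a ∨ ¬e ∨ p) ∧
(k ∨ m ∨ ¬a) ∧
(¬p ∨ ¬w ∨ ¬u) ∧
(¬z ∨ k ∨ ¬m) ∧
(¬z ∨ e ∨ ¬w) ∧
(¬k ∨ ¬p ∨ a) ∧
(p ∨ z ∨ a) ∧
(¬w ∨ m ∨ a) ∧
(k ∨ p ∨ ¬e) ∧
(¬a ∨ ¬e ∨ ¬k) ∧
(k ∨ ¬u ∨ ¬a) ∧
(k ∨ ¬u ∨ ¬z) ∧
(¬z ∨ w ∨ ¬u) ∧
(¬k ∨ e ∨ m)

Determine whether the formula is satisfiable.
No

No, the formula is not satisfiable.

No assignment of truth values to the variables can make all 32 clauses true simultaneously.

The formula is UNSAT (unsatisfiable).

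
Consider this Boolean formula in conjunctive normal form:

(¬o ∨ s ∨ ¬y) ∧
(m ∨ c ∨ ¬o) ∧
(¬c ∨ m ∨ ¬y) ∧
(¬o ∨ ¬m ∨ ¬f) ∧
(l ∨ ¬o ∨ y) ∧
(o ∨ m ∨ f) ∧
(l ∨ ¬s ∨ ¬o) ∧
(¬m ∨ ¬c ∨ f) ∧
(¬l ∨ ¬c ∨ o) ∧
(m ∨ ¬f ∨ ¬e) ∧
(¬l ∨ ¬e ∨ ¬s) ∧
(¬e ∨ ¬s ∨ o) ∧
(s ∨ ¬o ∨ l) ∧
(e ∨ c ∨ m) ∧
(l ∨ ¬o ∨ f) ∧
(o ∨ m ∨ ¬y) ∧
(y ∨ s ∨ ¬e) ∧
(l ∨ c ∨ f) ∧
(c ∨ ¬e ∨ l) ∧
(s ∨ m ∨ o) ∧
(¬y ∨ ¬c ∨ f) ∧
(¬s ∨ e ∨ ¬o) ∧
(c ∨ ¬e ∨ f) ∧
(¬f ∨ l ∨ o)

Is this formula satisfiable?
Yes

Yes, the formula is satisfiable.

One satisfying assignment is: c=False, y=False, l=True, o=False, e=False, f=False, s=False, m=True

Verification: With this assignment, all 24 clauses evaluate to true.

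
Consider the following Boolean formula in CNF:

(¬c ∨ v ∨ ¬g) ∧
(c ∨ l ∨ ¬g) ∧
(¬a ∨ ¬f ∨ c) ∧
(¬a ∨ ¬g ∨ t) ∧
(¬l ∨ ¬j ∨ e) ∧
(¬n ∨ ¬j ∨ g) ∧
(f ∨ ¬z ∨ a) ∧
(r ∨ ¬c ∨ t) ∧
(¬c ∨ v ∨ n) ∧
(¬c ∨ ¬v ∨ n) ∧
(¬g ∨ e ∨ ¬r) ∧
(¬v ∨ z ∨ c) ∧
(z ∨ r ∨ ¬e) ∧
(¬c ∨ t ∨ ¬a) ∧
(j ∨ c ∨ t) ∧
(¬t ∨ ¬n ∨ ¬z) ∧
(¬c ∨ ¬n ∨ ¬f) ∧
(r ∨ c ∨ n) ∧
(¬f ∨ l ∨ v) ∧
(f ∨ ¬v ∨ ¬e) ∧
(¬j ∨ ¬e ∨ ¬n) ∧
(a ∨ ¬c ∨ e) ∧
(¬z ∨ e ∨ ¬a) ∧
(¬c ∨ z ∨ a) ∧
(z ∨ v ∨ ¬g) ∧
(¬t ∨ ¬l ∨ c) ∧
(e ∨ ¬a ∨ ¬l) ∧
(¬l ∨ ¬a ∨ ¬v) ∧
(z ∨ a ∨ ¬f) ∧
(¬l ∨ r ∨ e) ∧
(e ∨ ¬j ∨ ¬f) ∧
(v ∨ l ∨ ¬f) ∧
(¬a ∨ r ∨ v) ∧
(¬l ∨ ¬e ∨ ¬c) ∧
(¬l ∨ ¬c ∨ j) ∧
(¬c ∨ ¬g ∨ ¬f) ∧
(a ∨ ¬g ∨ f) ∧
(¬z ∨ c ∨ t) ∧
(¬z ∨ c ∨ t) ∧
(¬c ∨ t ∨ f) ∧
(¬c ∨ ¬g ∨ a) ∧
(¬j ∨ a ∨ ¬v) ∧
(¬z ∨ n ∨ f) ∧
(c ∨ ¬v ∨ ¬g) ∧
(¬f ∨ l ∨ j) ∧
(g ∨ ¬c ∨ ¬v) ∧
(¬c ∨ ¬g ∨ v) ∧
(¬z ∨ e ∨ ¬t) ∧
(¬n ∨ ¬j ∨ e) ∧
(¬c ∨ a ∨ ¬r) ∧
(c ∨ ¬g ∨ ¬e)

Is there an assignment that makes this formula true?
Yes

Yes, the formula is satisfiable.

One satisfying assignment is: f=False, j=False, c=False, r=True, n=False, z=False, g=False, e=False, v=False, a=False, t=True, l=False

Verification: With this assignment, all 51 clauses evaluate to true.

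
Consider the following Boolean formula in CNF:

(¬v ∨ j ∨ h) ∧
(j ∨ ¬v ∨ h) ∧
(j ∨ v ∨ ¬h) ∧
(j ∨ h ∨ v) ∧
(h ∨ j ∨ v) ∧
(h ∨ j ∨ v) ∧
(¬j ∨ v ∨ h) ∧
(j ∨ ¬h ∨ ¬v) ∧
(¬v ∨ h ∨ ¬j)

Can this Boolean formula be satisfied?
Yes

Yes, the formula is satisfiable.

One satisfying assignment is: j=True, v=True, h=True

Verification: With this assignment, all 9 clauses evaluate to true.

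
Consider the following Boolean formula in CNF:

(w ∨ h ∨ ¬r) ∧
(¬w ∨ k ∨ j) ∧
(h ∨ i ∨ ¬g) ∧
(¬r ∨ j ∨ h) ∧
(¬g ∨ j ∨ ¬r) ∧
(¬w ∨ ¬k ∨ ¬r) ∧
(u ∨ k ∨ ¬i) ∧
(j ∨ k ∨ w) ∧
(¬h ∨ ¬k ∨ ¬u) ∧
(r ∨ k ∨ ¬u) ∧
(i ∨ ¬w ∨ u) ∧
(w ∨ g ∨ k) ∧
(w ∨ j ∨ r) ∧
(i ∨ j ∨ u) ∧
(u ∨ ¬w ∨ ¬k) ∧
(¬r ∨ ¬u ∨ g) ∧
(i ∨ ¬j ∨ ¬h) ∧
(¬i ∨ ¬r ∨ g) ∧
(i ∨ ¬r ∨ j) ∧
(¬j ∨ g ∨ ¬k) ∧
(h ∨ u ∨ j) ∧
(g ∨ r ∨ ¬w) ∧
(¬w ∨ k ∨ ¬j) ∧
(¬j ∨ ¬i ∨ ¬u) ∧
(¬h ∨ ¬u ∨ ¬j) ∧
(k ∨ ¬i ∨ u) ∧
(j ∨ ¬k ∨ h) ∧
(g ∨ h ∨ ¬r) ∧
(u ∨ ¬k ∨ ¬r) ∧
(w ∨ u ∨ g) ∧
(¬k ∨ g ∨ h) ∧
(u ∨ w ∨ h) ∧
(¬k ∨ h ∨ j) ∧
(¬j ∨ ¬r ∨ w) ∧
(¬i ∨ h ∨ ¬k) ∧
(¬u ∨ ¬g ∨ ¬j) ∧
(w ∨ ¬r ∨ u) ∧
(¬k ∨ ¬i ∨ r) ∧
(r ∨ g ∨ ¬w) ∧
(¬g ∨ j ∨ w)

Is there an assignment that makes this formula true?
No

No, the formula is not satisfiable.

No assignment of truth values to the variables can make all 40 clauses true simultaneously.

The formula is UNSAT (unsatisfiable).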